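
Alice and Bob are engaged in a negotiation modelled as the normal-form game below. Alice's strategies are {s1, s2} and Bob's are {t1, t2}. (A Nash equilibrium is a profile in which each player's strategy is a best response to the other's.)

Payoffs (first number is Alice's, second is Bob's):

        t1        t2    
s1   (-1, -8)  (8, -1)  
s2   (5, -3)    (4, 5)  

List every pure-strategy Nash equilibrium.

(s1, t1): Alice prefers s2 (5 > -1); Bob prefers t2 (-1 > -8) — not an equilibrium.
(s1, t2): Alice gets 8 ≥ 4 from s2, and Bob gets -1 ≥ -8 from t1 — Nash equilibrium.
(s2, t1): Bob prefers t2 (5 > -3) — not an equilibrium.
(s2, t2): Alice prefers s1 (8 > 4) — not an equilibrium.

(s1, t2)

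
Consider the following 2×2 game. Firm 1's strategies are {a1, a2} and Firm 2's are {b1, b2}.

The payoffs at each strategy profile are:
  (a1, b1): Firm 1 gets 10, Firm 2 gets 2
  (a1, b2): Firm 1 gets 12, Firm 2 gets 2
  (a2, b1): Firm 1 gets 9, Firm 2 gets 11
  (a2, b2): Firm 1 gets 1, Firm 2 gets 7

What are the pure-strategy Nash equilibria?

(a1, b1) and (a1, b2)

(a1, b1): Firm 1 gets 10 ≥ 9 from a2, and Firm 2 gets 2 ≥ 2 from b2 — Nash equilibrium.
(a1, b2): Firm 1 gets 12 ≥ 1 from a2, and Firm 2 gets 2 ≥ 2 from b1 — Nash equilibrium.
(a2, b1): Firm 1 prefers a1 (10 > 9) — not an equilibrium.
(a2, b2): Firm 1 prefers a1 (12 > 1); Firm 2 prefers b1 (11 > 7) — not an equilibrium.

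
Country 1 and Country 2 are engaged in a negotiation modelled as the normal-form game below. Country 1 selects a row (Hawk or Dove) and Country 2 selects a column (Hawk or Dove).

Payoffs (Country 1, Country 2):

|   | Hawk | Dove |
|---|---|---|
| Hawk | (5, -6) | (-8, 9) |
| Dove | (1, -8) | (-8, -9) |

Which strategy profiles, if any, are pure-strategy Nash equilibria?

(Hawk, Hawk): Country 2 prefers Dove (9 > -6) — not an equilibrium.
(Hawk, Dove): Country 1 gets -8 ≥ -8 from Dove, and Country 2 gets 9 ≥ -6 from Hawk — Nash equilibrium.
(Dove, Hawk): Country 1 prefers Hawk (5 > 1) — not an equilibrium.
(Dove, Dove): Country 2 prefers Hawk (-8 > -9) — not an equilibrium.

(Hawk, Dove)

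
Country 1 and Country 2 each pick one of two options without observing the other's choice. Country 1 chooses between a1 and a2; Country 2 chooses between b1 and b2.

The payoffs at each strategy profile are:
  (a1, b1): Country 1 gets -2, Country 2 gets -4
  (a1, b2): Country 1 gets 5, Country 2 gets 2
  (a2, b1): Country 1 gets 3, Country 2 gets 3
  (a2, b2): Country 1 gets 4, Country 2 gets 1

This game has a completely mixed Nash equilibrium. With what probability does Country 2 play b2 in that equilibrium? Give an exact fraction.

5/6

Let y be the probability that Country 2 plays b1. In a completely mixed equilibrium, Country 1 must be indifferent between a1 and a2.
Country 1's expected payoff from a1 is −2y + 5(1−y); from a2 it is 3y + 4(1−y).
Setting these equal: −7y + 5 = −y + 4, so y = 1/6.
Therefore Country 2 plays b2 with probability 1 − 1/6 = 5/6.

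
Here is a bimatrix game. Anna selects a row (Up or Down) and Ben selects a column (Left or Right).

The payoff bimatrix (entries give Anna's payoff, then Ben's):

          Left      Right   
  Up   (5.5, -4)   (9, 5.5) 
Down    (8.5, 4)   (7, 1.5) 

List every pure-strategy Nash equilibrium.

(Up, Right) and (Down, Left)

(Up, Left): Anna prefers Down (8.5 > 5.5); Ben prefers Right (5.5 > -4) — not an equilibrium.
(Up, Right): Anna gets 9 ≥ 7 from Down, and Ben gets 5.5 ≥ -4 from Left — Nash equilibrium.
(Down, Left): Anna gets 8.5 ≥ 5.5 from Up, and Ben gets 4 ≥ 1.5 from Right — Nash equilibrium.
(Down, Right): Anna prefers Up (9 > 7); Ben prefers Left (4 > 1.5) — not an equilibrium.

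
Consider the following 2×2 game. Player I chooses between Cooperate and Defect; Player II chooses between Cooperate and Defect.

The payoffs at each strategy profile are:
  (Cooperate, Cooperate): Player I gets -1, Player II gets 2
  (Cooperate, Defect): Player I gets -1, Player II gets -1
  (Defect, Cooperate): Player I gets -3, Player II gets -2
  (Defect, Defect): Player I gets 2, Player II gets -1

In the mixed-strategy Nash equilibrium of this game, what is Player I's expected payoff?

-1

First find y, the probability Player II plays Cooperate, from Player I's indifference between Cooperate and Defect: −y − (1−y) = −3y + 2(1−y), giving y = 3/5.
Since Player I is indifferent in equilibrium, Player I's expected payoff equals the payoff from either row against (3/5, 2/5). Using Cooperate: −(3/5) − (2/5) = -1.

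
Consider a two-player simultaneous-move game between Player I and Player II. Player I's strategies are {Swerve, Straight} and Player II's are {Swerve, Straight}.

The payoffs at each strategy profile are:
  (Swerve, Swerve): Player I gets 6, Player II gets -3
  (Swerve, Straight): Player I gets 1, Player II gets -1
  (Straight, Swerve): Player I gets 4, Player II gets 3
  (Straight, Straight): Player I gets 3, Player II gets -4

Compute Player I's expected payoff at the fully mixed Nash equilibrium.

7/2

First find y, the probability Player II plays Swerve, from Player I's indifference between Swerve and Straight: 6y + (1−y) = 4y + 3(1−y), giving y = 1/2.
Since Player I is indifferent in equilibrium, Player I's expected payoff equals the payoff from either row against (1/2, 1/2). Using Swerve: 6(1/2) + (1/2) = 7/2.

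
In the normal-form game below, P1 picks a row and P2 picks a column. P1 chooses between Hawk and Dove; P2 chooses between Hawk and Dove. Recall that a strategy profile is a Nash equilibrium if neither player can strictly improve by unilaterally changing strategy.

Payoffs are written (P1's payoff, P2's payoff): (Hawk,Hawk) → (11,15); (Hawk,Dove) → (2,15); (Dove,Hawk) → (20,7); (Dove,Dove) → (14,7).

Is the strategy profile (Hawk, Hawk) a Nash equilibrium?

No

At (Hawk, Hawk), P1 earns 11; switching to Dove would give 20, so P1 would deviate.
P2 earns 15; switching to Dove would give 15, so P2 has no profitable deviation.
Since at least one player can profitably deviate, this is not a Nash equilibrium.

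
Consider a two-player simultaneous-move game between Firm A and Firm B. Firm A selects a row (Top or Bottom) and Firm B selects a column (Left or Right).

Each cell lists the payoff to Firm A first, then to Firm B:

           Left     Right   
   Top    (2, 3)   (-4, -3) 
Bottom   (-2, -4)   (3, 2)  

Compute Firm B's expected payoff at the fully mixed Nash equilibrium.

-1/2

First find x, the probability Firm A plays Top, from Firm B's indifference between Left and Right: 3x − 4(1−x) = −3x + 2(1−x), giving x = 1/2.
Since Firm B is indifferent in equilibrium, Firm B's expected payoff equals the payoff from either column against (1/2, 1/2). Using Left: 3(1/2) − 4(1/2) = -1/2.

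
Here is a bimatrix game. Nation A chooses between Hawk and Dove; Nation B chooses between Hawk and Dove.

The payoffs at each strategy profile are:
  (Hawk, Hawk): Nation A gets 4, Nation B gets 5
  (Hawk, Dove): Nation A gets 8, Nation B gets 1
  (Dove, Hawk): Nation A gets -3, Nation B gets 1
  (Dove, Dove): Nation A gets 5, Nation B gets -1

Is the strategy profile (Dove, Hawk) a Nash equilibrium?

At (Dove, Hawk), Nation A earns -3; switching to Hawk would give 4, so Nation A would deviate.
Nation B earns 1; switching to Dove would give -1, so Nation B has no profitable deviation.
Since at least one player can profitably deviate, this is not a Nash equilibrium.

No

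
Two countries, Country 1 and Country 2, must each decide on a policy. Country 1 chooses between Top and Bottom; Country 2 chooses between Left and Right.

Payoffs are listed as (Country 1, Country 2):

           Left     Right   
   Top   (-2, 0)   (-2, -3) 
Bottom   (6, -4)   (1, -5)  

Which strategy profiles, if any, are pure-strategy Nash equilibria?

(Bottom, Left)

(Top, Left): Country 1 prefers Bottom (6 > -2) — not an equilibrium.
(Top, Right): Country 1 prefers Bottom (1 > -2); Country 2 prefers Left (0 > -3) — not an equilibrium.
(Bottom, Left): Country 1 gets 6 ≥ -2 from Top, and Country 2 gets -4 ≥ -5 from Right — Nash equilibrium.
(Bottom, Right): Country 2 prefers Left (-4 > -5) — not an equilibrium.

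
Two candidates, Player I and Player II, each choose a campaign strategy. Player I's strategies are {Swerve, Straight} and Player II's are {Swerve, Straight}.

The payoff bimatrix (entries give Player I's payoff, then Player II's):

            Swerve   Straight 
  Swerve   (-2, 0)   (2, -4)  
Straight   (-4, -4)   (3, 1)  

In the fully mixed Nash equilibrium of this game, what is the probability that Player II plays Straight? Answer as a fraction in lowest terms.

2/3

Let y be the probability that Player II plays Swerve. In a completely mixed equilibrium, Player I must be indifferent between Swerve and Straight.
Player I's expected payoff from Swerve is −2y + 2(1−y); from Straight it is −4y + 3(1−y).
Setting these equal: −4y + 2 = −7y + 3, so y = 1/3.
Therefore Player II plays Straight with probability 1 − 1/3 = 2/3.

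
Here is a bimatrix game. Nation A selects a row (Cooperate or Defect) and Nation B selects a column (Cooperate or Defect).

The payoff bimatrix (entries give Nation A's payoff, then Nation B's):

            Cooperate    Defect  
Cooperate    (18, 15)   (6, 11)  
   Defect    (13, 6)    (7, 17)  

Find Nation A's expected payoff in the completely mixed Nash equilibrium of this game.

First find q, the probability Nation B plays Cooperate, from Nation A's indifference between Cooperate and Defect: 18q + 6(1−q) = 13q + 7(1−q), giving q = 1/6.
Since Nation A is indifferent in equilibrium, Nation A's expected payoff equals the payoff from either row against (1/6, 5/6). Using Cooperate: 18(1/6) + 6(5/6) = 8.

8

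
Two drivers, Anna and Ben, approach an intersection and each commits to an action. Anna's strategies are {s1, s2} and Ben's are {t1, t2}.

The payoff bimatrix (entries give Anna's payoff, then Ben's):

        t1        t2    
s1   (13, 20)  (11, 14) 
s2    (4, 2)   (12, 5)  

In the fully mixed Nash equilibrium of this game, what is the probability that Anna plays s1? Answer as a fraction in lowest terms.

1/3

Let x be the probability that Anna plays s1. In a completely mixed equilibrium, Ben must be indifferent between t1 and t2.
Ben's expected payoff from t1 is 20x + 2(1−x); from t2 it is 14x + 5(1−x).
Setting these equal: 18x + 2 = 9x + 5, so x = 1/3.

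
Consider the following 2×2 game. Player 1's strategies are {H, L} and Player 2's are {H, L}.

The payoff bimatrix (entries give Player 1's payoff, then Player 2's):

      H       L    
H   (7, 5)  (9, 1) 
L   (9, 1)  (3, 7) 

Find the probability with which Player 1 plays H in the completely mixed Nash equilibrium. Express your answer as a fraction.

Let x be the probability that Player 1 plays H. In a completely mixed equilibrium, Player 2 must be indifferent between H and L.
Player 2's expected payoff from H is 5x + (1−x); from L it is x + 7(1−x).
Setting these equal: 4x + 1 = −6x + 7, so x = 3/5.

3/5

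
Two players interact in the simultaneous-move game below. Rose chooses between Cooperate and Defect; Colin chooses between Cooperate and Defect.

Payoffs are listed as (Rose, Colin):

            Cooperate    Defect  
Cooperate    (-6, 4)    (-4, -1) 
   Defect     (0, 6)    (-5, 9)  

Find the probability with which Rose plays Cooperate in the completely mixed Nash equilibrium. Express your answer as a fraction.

Let p be the probability that Rose plays Cooperate. In a completely mixed equilibrium, Colin must be indifferent between Cooperate and Defect.
Colin's expected payoff from Cooperate is 4p + 6(1−p); from Defect it is −p + 9(1−p).
Setting these equal: −2p + 6 = −10p + 9, so p = 3/8.

3/8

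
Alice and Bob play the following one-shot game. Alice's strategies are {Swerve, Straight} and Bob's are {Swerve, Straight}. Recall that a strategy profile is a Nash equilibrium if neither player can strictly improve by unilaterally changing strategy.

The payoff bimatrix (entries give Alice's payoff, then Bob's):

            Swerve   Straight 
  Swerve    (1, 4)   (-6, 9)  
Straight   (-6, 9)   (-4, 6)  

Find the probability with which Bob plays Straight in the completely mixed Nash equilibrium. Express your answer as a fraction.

7/9

Let q be the probability that Bob plays Swerve. In a completely mixed equilibrium, Alice must be indifferent between Swerve and Straight.
Alice's expected payoff from Swerve is q − 6(1−q); from Straight it is −6q − 4(1−q).
Setting these equal: 7q − 6 = −2q − 4, so q = 2/9.
Therefore Bob plays Straight with probability 1 − 2/9 = 7/9.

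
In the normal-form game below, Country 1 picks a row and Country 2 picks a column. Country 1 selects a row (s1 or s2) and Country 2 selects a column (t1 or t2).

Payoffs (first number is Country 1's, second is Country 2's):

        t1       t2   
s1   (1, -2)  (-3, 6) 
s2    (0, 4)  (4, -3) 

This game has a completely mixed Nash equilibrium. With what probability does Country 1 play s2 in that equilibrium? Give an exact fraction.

Let r be the probability that Country 1 plays s1. In a completely mixed equilibrium, Country 2 must be indifferent between t1 and t2.
Country 2's expected payoff from t1 is −2r + 4(1−r); from t2 it is 6r − 3(1−r).
Setting these equal: −6r + 4 = 9r − 3, so r = 7/15.
Therefore Country 1 plays s2 with probability 1 − 7/15 = 8/15.

8/15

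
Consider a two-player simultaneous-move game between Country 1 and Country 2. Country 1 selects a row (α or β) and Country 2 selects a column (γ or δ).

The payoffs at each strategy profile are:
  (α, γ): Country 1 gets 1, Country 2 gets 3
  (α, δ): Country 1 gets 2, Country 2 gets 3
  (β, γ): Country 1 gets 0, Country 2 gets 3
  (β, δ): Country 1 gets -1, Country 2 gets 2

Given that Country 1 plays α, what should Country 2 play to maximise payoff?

either — both γ and δ are best responses

Against α, Country 2 earns 3 from γ and 3 from δ.
So either strategy is a best response.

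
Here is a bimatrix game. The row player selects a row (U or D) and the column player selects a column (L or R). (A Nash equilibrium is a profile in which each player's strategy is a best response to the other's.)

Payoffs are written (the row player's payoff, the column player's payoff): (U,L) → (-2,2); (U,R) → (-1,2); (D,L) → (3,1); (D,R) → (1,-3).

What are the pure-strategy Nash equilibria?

(U, L): the row player prefers D (3 > -2) — not an equilibrium.
(U, R): the row player prefers D (1 > -1) — not an equilibrium.
(D, L): the row player gets 3 ≥ -2 from U, and the column player gets 1 ≥ -3 from R — Nash equilibrium.
(D, R): the column player prefers L (1 > -3) — not an equilibrium.

(D, L)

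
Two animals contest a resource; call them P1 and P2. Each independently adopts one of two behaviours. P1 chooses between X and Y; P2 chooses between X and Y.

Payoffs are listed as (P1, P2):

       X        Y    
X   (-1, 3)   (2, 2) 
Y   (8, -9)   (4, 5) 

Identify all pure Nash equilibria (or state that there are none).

(Y, Y)

(X, X): P1 prefers Y (8 > -1) — not an equilibrium.
(X, Y): P1 prefers Y (4 > 2); P2 prefers X (3 > 2) — not an equilibrium.
(Y, X): P2 prefers Y (5 > -9) — not an equilibrium.
(Y, Y): P1 gets 4 ≥ 2 from X, and P2 gets 5 ≥ -9 from X — Nash equilibrium.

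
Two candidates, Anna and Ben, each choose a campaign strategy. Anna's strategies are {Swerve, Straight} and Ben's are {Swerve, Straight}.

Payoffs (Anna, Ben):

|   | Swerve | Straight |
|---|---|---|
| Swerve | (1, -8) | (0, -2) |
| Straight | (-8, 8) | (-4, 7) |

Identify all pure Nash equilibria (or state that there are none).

(Swerve, Straight)

(Swerve, Swerve): Ben prefers Straight (-2 > -8) — not an equilibrium.
(Swerve, Straight): Anna gets 0 ≥ -4 from Straight, and Ben gets -2 ≥ -8 from Swerve — Nash equilibrium.
(Straight, Swerve): Anna prefers Swerve (1 > -8) — not an equilibrium.
(Straight, Straight): Anna prefers Swerve (0 > -4); Ben prefers Swerve (8 > 7) — not an equilibrium.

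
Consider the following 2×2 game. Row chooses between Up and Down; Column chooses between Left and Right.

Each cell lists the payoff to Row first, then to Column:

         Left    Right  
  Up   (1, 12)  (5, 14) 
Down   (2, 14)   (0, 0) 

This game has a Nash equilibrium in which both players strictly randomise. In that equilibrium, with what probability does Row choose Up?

7/8

Let r be the probability that Row plays Up. In a completely mixed equilibrium, Column must be indifferent between Left and Right.
Column's expected payoff from Left is 12r + 14(1−r); from Right it is 14r.
Setting these equal: −2r + 14 = 14r, so r = 7/8.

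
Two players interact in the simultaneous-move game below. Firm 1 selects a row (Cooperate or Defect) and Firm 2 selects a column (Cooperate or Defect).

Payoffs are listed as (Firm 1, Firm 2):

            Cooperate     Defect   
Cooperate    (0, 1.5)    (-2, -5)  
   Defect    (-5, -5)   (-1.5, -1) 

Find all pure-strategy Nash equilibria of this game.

(Cooperate, Cooperate): Firm 1 gets 0 ≥ -5 from Defect, and Firm 2 gets 1.5 ≥ -5 from Defect — Nash equilibrium.
(Cooperate, Defect): Firm 1 prefers Defect (-1.5 > -2); Firm 2 prefers Cooperate (1.5 > -5) — not an equilibrium.
(Defect, Cooperate): Firm 1 prefers Cooperate (0 > -5); Firm 2 prefers Defect (-1 > -5) — not an equilibrium.
(Defect, Defect): Firm 1 gets -1.5 ≥ -2 from Cooperate, and Firm 2 gets -1 ≥ -5 from Cooperate — Nash equilibrium.

(Cooperate, Cooperate) and (Defect, Defect)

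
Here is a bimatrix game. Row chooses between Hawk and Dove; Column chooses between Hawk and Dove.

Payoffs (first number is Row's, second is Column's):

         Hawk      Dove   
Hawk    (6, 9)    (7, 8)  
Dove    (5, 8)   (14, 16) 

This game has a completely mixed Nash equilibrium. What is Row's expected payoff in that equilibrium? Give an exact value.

49/8

First find y, the probability Column plays Hawk, from Row's indifference between Hawk and Dove: 6y + 7(1−y) = 5y + 14(1−y), giving y = 7/8.
Since Row is indifferent in equilibrium, Row's expected payoff equals the payoff from either row against (7/8, 1/8). Using Hawk: 6(7/8) + 7(1/8) = 49/8.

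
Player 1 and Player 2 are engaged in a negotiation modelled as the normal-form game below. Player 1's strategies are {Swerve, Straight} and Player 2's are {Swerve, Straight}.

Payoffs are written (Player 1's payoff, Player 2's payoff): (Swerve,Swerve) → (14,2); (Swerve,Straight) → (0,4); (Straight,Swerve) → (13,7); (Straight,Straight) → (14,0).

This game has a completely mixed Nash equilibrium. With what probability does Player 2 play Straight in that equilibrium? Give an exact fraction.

Let q be the probability that Player 2 plays Swerve. In a completely mixed equilibrium, Player 1 must be indifferent between Swerve and Straight.
Player 1's expected payoff from Swerve is 14q; from Straight it is 13q + 14(1−q).
Setting these equal: 14q = −q + 14, so q = 14/15.
Therefore Player 2 plays Straight with probability 1 − 14/15 = 1/15.

1/15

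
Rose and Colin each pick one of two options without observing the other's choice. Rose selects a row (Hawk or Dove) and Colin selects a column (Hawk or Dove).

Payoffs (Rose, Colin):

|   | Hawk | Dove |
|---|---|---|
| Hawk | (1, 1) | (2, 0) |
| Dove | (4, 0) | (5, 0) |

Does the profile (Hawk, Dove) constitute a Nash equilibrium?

At (Hawk, Dove), Rose earns 2; switching to Dove would give 5, so Rose would deviate.
Colin earns 0; switching to Hawk would give 1, so Colin would deviate.
Since at least one player can profitably deviate, this is not a Nash equilibrium.

No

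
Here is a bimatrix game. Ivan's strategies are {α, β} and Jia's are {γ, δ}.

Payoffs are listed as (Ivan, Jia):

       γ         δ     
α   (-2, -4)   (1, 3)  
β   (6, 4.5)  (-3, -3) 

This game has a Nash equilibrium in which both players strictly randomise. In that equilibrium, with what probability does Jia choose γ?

1/3

Let y be the probability that Jia plays γ. In a completely mixed equilibrium, Ivan must be indifferent between α and β.
Ivan's expected payoff from α is −2y + (1−y); from β it is 6y − 3(1−y).
Setting these equal: −3y + 1 = 9y − 3, so y = 1/3.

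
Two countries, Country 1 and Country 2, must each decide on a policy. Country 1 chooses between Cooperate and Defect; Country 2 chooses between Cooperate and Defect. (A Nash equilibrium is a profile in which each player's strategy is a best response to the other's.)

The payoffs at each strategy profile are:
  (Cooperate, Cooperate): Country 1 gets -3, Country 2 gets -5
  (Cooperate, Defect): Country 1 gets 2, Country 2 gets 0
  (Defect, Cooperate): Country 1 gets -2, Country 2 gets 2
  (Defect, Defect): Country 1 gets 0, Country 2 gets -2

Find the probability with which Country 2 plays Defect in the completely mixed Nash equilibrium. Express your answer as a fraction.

Let y be the probability that Country 2 plays Cooperate. In a completely mixed equilibrium, Country 1 must be indifferent between Cooperate and Defect.
Country 1's expected payoff from Cooperate is −3y + 2(1−y); from Defect it is −2y.
Setting these equal: −5y + 2 = −2y, so y = 2/3.
Therefore Country 2 plays Defect with probability 1 − 2/3 = 1/3.

1/3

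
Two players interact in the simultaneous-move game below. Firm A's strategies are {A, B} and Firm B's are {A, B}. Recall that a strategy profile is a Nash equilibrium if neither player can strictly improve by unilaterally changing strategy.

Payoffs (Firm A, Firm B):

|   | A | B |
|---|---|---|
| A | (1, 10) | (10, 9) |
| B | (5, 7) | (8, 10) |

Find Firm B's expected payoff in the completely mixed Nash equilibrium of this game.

37/4

First find x, the probability Firm A plays A, from Firm B's indifference between A and B: 10x + 7(1−x) = 9x + 10(1−x), giving x = 3/4.
Since Firm B is indifferent in equilibrium, Firm B's expected payoff equals the payoff from either column against (3/4, 1/4). Using A: 10(3/4) + 7(1/4) = 37/4.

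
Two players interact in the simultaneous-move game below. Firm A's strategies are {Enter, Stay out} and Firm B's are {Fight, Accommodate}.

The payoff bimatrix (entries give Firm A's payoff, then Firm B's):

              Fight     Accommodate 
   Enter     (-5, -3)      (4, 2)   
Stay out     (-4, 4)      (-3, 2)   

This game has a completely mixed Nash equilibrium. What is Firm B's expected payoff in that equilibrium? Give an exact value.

First find x, the probability Firm A plays Enter, from Firm B's indifference between Fight and Accommodate: −3x + 4(1−x) = 2x + 2(1−x), giving x = 2/7.
Since Firm B is indifferent in equilibrium, Firm B's expected payoff equals the payoff from either column against (2/7, 5/7). Using Fight: −3(2/7) + 4(5/7) = 2.

2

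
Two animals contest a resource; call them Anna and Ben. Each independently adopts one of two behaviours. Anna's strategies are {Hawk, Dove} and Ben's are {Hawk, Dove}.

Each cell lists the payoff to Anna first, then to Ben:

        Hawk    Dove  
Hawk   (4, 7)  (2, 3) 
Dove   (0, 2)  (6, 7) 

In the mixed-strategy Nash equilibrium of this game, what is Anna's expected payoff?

First find y, the probability Ben plays Hawk, from Anna's indifference between Hawk and Dove: 4y + 2(1−y) = 6(1−y), giving y = 1/2.
Since Anna is indifferent in equilibrium, Anna's expected payoff equals the payoff from either row against (1/2, 1/2). Using Hawk: 4(1/2) + 2(1/2) = 3.

3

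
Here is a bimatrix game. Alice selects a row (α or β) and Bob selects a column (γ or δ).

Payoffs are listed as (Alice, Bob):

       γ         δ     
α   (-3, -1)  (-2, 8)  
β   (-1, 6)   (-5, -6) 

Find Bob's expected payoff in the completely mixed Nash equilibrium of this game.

2

First find p, the probability Alice plays α, from Bob's indifference between γ and δ: −p + 6(1−p) = 8p − 6(1−p), giving p = 4/7.
Since Bob is indifferent in equilibrium, Bob's expected payoff equals the payoff from either column against (4/7, 3/7). Using γ: −(4/7) + 6(3/7) = 2.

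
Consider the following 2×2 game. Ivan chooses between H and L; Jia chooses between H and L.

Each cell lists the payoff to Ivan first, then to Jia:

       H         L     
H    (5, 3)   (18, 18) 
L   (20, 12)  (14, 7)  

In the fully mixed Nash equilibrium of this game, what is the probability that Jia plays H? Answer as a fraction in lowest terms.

Let y be the probability that Jia plays H. In a completely mixed equilibrium, Ivan must be indifferent between H and L.
Ivan's expected payoff from H is 5y + 18(1−y); from L it is 20y + 14(1−y).
Setting these equal: −13y + 18 = 6y + 14, so y = 4/19.

4/19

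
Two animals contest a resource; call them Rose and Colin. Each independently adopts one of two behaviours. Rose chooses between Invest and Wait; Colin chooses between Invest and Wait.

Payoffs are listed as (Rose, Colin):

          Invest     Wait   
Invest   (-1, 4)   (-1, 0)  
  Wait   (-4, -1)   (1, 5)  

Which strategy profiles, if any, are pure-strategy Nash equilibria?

(Invest, Invest) and (Wait, Wait)

(Invest, Invest): Rose gets -1 ≥ -4 from Wait, and Colin gets 4 ≥ 0 from Wait — Nash equilibrium.
(Invest, Wait): Rose prefers Wait (1 > -1); Colin prefers Invest (4 > 0) — not an equilibrium.
(Wait, Invest): Rose prefers Invest (-1 > -4); Colin prefers Wait (5 > -1) — not an equilibrium.
(Wait, Wait): Rose gets 1 ≥ -1 from Invest, and Colin gets 5 ≥ -1 from Invest — Nash equilibrium.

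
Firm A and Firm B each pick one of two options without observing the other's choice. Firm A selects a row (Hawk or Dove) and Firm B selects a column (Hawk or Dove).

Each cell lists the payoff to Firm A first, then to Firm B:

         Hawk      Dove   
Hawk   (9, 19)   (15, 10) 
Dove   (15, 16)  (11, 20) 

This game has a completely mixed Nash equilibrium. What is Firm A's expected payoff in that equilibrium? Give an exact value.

First find q, the probability Firm B plays Hawk, from Firm A's indifference between Hawk and Dove: 9q + 15(1−q) = 15q + 11(1−q), giving q = 2/5.
Since Firm A is indifferent in equilibrium, Firm A's expected payoff equals the payoff from either row against (2/5, 3/5). Using Hawk: 9(2/5) + 15(3/5) = 63/5.

63/5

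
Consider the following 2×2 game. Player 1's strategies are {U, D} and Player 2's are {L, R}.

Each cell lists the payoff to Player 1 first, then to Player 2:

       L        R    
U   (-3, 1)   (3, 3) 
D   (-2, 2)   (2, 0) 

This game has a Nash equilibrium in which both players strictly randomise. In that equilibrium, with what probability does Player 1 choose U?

1/2

Let x be the probability that Player 1 plays U. In a completely mixed equilibrium, Player 2 must be indifferent between L and R.
Player 2's expected payoff from L is x + 2(1−x); from R it is 3x.
Setting these equal: −x + 2 = 3x, so x = 1/2.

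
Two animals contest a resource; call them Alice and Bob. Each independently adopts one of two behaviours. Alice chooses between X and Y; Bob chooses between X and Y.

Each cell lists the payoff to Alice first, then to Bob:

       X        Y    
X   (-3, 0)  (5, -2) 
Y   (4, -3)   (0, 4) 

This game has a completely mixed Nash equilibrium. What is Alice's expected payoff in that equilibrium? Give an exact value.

First find y, the probability Bob plays X, from Alice's indifference between X and Y: −3y + 5(1−y) = 4y, giving y = 5/12.
Since Alice is indifferent in equilibrium, Alice's expected payoff equals the payoff from either row against (5/12, 7/12). Using X: −3(5/12) + 5(7/12) = 5/3.

5/3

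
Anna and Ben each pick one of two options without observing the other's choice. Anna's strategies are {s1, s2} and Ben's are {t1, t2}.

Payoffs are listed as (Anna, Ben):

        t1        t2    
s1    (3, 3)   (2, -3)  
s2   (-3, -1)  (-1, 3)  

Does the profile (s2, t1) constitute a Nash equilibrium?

No

At (s2, t1), Anna earns -3; switching to s1 would give 3, so Anna would deviate.
Ben earns -1; switching to t2 would give 3, so Ben would deviate.
Since at least one player can profitably deviate, this is not a Nash equilibrium.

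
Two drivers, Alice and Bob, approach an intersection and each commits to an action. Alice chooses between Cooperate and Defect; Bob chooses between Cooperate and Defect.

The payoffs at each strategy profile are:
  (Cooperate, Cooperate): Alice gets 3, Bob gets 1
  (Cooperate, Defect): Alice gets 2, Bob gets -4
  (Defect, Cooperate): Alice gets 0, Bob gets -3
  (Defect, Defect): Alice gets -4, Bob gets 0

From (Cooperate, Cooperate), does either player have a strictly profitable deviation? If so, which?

Alice at (Cooperate, Cooperate) earns 3; deviating to Defect yields 0 — not better.
Bob earns 1; deviating to Defect yields -4 — not better.
Neither player can strictly improve; the profile is a Nash equilibrium.

Neither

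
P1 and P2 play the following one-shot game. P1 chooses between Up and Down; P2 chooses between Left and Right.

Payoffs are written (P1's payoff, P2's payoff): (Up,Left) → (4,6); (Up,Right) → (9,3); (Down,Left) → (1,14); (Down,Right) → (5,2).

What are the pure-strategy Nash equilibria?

(Up, Left)

(Up, Left): P1 gets 4 ≥ 1 from Down, and P2 gets 6 ≥ 3 from Right — Nash equilibrium.
(Up, Right): P2 prefers Left (6 > 3) — not an equilibrium.
(Down, Left): P1 prefers Up (4 > 1) — not an equilibrium.
(Down, Right): P1 prefers Up (9 > 5); P2 prefers Left (14 > 2) — not an equilibrium.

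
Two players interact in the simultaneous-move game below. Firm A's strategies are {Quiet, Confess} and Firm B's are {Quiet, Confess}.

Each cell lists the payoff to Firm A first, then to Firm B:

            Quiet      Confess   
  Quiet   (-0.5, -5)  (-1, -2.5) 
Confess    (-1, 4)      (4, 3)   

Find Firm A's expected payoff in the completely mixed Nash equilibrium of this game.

-6/11

First find q, the probability Firm B plays Quiet, from Firm A's indifference between Quiet and Confess: −0.5q − (1−q) = −q + 4(1−q), giving q = 10/11.
Since Firm A is indifferent in equilibrium, Firm A's expected payoff equals the payoff from either row against (10/11, 1/11). Using Quiet: −0.5(10/11) − (1/11) = -6/11.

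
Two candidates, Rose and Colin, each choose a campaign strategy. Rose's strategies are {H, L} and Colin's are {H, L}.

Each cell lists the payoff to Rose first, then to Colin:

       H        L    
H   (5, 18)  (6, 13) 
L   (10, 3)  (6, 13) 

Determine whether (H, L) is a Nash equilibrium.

At (H, L), Rose earns 6; switching to L would give 6, so Rose has no profitable deviation.
Colin earns 13; switching to H would give 18, so Colin would deviate.
Since at least one player can profitably deviate, this is not a Nash equilibrium.

No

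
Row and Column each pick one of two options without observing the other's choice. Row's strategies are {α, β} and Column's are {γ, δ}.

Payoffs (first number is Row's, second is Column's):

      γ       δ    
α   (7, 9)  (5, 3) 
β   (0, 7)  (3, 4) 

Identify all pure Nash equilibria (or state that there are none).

(α, γ)

(α, γ): Row gets 7 ≥ 0 from β, and Column gets 9 ≥ 3 from δ — Nash equilibrium.
(α, δ): Column prefers γ (9 > 3) — not an equilibrium.
(β, γ): Row prefers α (7 > 0) — not an equilibrium.
(β, δ): Row prefers α (5 > 3); Column prefers γ (7 > 4) — not an equilibrium.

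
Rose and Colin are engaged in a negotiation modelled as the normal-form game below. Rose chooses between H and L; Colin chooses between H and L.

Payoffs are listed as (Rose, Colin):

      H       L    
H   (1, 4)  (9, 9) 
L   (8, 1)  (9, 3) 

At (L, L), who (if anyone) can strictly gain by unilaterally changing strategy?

Rose at (L, L) earns 9; deviating to H yields 9 — not better.
Colin earns 3; deviating to H yields 1 — not better.
Neither player can strictly improve; the profile is a Nash equilibrium.

Neither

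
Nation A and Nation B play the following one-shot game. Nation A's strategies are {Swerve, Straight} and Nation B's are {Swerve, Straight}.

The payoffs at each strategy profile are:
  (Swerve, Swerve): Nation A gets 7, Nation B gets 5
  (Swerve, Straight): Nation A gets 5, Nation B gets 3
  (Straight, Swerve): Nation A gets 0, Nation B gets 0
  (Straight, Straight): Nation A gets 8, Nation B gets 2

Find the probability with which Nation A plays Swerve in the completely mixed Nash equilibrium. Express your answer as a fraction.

1/2

Let p be the probability that Nation A plays Swerve. In a completely mixed equilibrium, Nation B must be indifferent between Swerve and Straight.
Nation B's expected payoff from Swerve is 5p; from Straight it is 3p + 2(1−p).
Setting these equal: 5p = p + 2, so p = 1/2.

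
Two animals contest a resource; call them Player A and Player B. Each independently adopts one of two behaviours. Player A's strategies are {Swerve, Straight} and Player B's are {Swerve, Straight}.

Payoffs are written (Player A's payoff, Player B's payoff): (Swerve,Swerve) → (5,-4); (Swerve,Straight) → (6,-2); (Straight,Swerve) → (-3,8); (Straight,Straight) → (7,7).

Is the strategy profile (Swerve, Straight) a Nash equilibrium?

No

At (Swerve, Straight), Player A earns 6; switching to Straight would give 7, so Player A would deviate.
Player B earns -2; switching to Swerve would give -4, so Player B has no profitable deviation.
Since at least one player can profitably deviate, this is not a Nash equilibrium.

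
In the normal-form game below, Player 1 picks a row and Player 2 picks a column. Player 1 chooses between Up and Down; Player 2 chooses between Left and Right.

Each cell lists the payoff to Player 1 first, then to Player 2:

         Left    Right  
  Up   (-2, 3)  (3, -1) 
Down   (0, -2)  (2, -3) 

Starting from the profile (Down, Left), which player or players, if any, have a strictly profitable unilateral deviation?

Player 1 at (Down, Left) earns 0; deviating to Up yields -2 — not better.
Player 2 earns -2; deviating to Right yields -3 — not better.
Neither player can strictly improve; the profile is a Nash equilibrium.

Neither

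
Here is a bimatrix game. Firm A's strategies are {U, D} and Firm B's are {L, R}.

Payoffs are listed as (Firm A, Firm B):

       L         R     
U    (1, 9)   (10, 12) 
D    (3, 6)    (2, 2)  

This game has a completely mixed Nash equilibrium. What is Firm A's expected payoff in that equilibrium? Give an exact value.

14/5

First find q, the probability Firm B plays L, from Firm A's indifference between U and D: q + 10(1−q) = 3q + 2(1−q), giving q = 4/5.
Since Firm A is indifferent in equilibrium, Firm A's expected payoff equals the payoff from either row against (4/5, 1/5). Using U: (4/5) + 10(1/5) = 14/5.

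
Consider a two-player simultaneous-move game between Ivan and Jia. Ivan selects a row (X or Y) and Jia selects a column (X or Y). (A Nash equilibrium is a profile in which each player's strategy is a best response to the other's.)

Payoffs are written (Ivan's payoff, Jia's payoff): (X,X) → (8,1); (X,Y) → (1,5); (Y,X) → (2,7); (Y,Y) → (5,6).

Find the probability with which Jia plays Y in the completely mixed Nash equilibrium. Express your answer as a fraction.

3/5

Let q be the probability that Jia plays X. In a completely mixed equilibrium, Ivan must be indifferent between X and Y.
Ivan's expected payoff from X is 8q + (1−q); from Y it is 2q + 5(1−q).
Setting these equal: 7q + 1 = −3q + 5, so q = 2/5.
Therefore Jia plays Y with probability 1 − 2/5 = 3/5.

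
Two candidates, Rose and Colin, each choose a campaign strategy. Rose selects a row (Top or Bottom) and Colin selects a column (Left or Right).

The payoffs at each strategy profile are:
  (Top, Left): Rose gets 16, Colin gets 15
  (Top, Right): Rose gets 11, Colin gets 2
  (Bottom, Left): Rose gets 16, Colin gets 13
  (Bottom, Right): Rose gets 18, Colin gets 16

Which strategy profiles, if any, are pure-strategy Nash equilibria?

(Top, Left) and (Bottom, Right)

(Top, Left): Rose gets 16 ≥ 16 from Bottom, and Colin gets 15 ≥ 2 from Right — Nash equilibrium.
(Top, Right): Rose prefers Bottom (18 > 11); Colin prefers Left (15 > 2) — not an equilibrium.
(Bottom, Left): Colin prefers Right (16 > 13) — not an equilibrium.
(Bottom, Right): Rose gets 18 ≥ 11 from Top, and Colin gets 16 ≥ 13 from Left — Nash equilibrium.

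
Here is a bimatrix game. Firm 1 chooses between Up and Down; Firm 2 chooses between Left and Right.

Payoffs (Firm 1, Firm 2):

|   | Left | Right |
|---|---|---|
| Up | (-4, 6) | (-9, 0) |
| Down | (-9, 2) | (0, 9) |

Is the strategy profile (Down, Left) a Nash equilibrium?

No

At (Down, Left), Firm 1 earns -9; switching to Up would give -4, so Firm 1 would deviate.
Firm 2 earns 2; switching to Right would give 9, so Firm 2 would deviate.
Since at least one player can profitably deviate, this is not a Nash equilibrium.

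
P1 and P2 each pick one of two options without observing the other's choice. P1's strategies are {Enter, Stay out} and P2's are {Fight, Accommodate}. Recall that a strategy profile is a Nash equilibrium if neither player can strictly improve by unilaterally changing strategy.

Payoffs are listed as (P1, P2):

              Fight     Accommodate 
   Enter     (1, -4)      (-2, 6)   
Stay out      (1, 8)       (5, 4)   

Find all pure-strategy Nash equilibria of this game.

(Stay out, Fight)

(Enter, Fight): P2 prefers Accommodate (6 > -4) — not an equilibrium.
(Enter, Accommodate): P1 prefers Stay out (5 > -2) — not an equilibrium.
(Stay out, Fight): P1 gets 1 ≥ 1 from Enter, and P2 gets 8 ≥ 4 from Accommodate — Nash equilibrium.
(Stay out, Accommodate): P2 prefers Fight (8 > 4) — not an equilibrium.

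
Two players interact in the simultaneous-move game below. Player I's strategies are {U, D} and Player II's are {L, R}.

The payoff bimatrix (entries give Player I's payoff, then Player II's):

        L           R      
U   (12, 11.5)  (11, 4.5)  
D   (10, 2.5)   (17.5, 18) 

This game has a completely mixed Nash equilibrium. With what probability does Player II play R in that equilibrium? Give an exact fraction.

Let y be the probability that Player II plays L. In a completely mixed equilibrium, Player I must be indifferent between U and D.
Player I's expected payoff from U is 12y + 11(1−y); from D it is 10y + 17.5(1−y).
Setting these equal: y + 11 = −7.5y + 17.5, so y = 13/17.
Therefore Player II plays R with probability 1 − 13/17 = 4/17.

4/17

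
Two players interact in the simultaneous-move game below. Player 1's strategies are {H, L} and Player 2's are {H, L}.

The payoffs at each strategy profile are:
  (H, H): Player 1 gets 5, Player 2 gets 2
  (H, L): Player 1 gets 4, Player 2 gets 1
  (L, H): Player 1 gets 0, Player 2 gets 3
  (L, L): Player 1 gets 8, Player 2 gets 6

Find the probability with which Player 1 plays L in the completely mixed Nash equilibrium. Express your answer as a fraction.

1/4

Let p be the probability that Player 1 plays H. In a completely mixed equilibrium, Player 2 must be indifferent between H and L.
Player 2's expected payoff from H is 2p + 3(1−p); from L it is p + 6(1−p).
Setting these equal: −p + 3 = −5p + 6, so p = 3/4.
Therefore Player 1 plays L with probability 1 − 3/4 = 1/4.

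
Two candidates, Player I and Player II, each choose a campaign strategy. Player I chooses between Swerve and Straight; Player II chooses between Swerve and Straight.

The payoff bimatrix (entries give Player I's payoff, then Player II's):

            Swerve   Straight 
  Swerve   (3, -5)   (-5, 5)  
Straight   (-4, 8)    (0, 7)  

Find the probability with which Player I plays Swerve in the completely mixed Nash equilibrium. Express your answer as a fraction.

1/11

Let p be the probability that Player I plays Swerve. In a completely mixed equilibrium, Player II must be indifferent between Swerve and Straight.
Player II's expected payoff from Swerve is −5p + 8(1−p); from Straight it is 5p + 7(1−p).
Setting these equal: −13p + 8 = −2p + 7, so p = 1/11.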